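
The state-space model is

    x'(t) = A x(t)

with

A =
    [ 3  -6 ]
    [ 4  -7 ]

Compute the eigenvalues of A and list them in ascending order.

det(sI - A) = s^2 - (tr A)s + det A, with tr A = 3 + (-7) = -4 and det A = 3·(-7) - (-6)·4 = -21 - (-24) = 3.
So p(s) = det(sI - A) = s^2 + 4s + 3.
Factor s^2 + 4s + 3: two numbers with sum -4 and product 3 are -1 and -3, so s^2 + 4s + 3 = (s + 1)(s + 3).
Hence p(s) = (s + 1) (s + 3), with roots -3, -1.
All eigenvalues have negative real part, so the system is asymptotically stable.

-3, -1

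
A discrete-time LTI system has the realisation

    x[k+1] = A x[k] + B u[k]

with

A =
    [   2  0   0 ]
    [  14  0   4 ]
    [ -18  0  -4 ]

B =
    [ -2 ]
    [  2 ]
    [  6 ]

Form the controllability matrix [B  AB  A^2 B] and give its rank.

2

AB = [[-4], [-4], [12]]
A^2B = [[-8], [-8], [24]]
Controllability matrix C = [B  AB  A^2B] = [[-2, -4, -8], [2, -4, -8], [6, 12, 24]]
The rows r1, r2, r3 of C are linearly dependent: 3·r1 + r3 = 0 (check each entry), so rank(C) ≤ 2.
The 2×2 minor from rows 1, 2, columns 1, 2 is (-2)·(-4) - (-4)·2 = 8 - (-8) = 16 ≠ 0, so rank(C) = 2.
rank(C) = 2 < n = 3, so the pair (A, B) is not completely controllable.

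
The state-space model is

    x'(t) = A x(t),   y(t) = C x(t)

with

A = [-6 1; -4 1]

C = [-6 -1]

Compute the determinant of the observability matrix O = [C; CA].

CA = [[40, -7]]
Observability matrix O = [C; CA] = [[-6, -1], [40, -7]]
det(O) = (-6)·(-7) - (-1)·40 = 42 - (-40) = 82
Since det(O) ≠ 0, rank(O) = 2 and the system is completely observable.

82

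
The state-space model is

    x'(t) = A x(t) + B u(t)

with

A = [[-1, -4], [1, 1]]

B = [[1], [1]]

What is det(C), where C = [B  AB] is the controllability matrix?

7

AB = [[-5], [2]]
Controllability matrix C = [B  AB] = [[1, -5], [1, 2]]
det(C) = 1·2 - (-5)·1 = 2 - (-5) = 7
Since det(C) ≠ 0, rank(C) = 2 and the system is completely controllable.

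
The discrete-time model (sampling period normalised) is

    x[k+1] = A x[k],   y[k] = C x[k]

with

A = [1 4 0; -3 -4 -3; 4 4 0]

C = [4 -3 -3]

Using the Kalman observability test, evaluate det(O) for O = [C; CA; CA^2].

CA = [[1, 16, 9]]
CA^2 = [[-11, -24, -48]]
Observability matrix O = [C; CA; CA^2] = [[4, -3, -3], [1, 16, 9], [-11, -24, -48]]
Expanding along the first row, det(O) = 4·(16·(-48) - 9·(-24)) - (-3)·(1·(-48) - 9·(-11)) + (-3)·(1·(-24) - 16·(-11)) = 4·(-552) - (-3)·51 + (-3)·152 = -2511
Since det(O) ≠ 0, rank(O) = 3 and the system is completely observable.

-2511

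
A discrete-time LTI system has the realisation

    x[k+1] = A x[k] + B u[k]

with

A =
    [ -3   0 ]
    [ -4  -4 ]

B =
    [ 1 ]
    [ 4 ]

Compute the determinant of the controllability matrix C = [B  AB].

AB = [[-3], [-20]]
Controllability matrix C = [B  AB] = [[1, -3], [4, -20]]
det(C) = 1·(-20) - (-3)·4 = -20 - (-12) = -8
Since det(C) ≠ 0, rank(C) = 2 and the system is completely controllable.

-8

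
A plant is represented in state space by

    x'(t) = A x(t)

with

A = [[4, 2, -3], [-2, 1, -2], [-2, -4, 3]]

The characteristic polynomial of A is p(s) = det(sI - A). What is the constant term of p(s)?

Expand det(sI - A) for the 3×3 matrix.
p(s) = s^3 - 8s^2 + 9s + 30.
(Check: constant term = det(-A) = (-1)^3 det A = 30; coefficient of s^2 = -tr A = -8.)
The constant term is 30.

30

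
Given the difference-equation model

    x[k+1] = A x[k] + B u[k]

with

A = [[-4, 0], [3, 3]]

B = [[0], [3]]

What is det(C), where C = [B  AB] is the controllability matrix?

AB = [[0], [9]]
Controllability matrix C = [B  AB] = [[0, 0], [3, 9]]
det(C) = 0·9 - 0·3 = 0 - 0 = 0
Since det(C) = 0, rank(C) < 2 and the system is not completely controllable.

0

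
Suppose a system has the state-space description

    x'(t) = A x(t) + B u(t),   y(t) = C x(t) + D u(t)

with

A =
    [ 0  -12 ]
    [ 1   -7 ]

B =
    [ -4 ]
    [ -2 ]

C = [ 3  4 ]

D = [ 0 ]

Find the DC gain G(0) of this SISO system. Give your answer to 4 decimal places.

G(0) = C(-A)^{-1}B + D = -C A^{-1} B + D.
det A = 12, so A^{-1} = (1/12)·adj(A) = [[-7/12, 1], [-1/12, 0]]
A^{-1} B = [1/3, 1/3]^T
C A^{-1} B = 7/3
G(0) = D - C A^{-1} B = 0 - (7/3) = -7/3 ≈ -2.3333

-2.3333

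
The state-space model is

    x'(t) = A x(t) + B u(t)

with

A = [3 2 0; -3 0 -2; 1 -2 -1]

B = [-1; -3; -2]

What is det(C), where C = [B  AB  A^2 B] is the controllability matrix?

1436

AB = [[-9], [7], [7]]
A^2B = [[-13], [13], [-30]]
Controllability matrix C = [B  AB  A^2B] = [[-1, -9, -13], [-3, 7, 13], [-2, 7, -30]]
Expanding along the first row, det(C) = (-1)·(7·(-30) - 13·7) - (-9)·((-3)·(-30) - 13·(-2)) + (-13)·((-3)·7 - 7·(-2)) = (-1)·(-301) - (-9)·116 + (-13)·(-7) = 1436
Since det(C) ≠ 0, rank(C) = 3 and the system is completely controllable.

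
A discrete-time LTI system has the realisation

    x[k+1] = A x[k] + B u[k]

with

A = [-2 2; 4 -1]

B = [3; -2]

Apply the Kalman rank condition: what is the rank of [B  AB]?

2

AB = [[-10], [14]]
Controllability matrix C = [B  AB] = [[3, -10], [-2, 14]]
det(C) = 3·14 - (-10)·(-2) = 42 - 20 = 22 ≠ 0, so rank(C) = 2.
rank(C) = 2 = n, so the pair (A, B) is completely controllable.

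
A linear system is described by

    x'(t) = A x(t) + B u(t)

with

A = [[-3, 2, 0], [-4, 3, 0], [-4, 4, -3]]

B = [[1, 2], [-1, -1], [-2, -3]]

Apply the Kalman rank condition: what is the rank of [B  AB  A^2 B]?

AB = [[-5, -8], [-7, -11], [-2, -3]]
A^2B = [[1, 2], [-1, -1], [-2, -3]]
Controllability matrix C = [B  AB  A^2B] = [[1, 2, -5, -8, 1, 2], [-1, -1, -7, -11, -1, -1], [-2, -3, -2, -3, -2, -3]]
The rows r1, r2, r3 of C are linearly dependent: r1 - r2 + r3 = 0 (check each entry), so rank(C) ≤ 2.
The 2×2 minor from rows 1, 2, columns 1, 2 is 1·(-1) - 2·(-1) = -1 - (-2) = 1 ≠ 0, so rank(C) = 2.
rank(C) = 2 < n = 3, so the pair (A, B) is not completely controllable.

2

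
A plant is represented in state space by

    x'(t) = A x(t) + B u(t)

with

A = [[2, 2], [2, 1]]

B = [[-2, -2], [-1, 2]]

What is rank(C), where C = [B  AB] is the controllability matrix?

2

AB = [[-6, 0], [-5, -2]]
Controllability matrix C = [B  AB] = [[-2, -2, -6, 0], [-1, 2, -5, -2]]
Take the 2×2 submatrix of C formed by columns 1, 2: [[-2, -2], [-1, 2]]. Its determinant is (-2)·2 - (-2)·(-1) = -4 - 2 = -6 ≠ 0.
So rank(C) ≥ 2; since C has 2 rows, rank(C) = 2.
rank(C) = 2 = n, so the pair (A, B) is completely controllable.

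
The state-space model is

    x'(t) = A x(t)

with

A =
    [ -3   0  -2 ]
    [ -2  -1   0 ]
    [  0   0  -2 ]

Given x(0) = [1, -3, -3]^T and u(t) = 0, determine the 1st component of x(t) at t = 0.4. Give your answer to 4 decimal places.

1.1900

det(sI - A) = s^3 - (tr A)s^2 + (M11 + M22 + M33)s - det A, where Mii is the 2×2 principal minor of A obtained by deleting row i and column i.
tr A = (-3) + (-1) + (-2) = -6; M11 = (-1)·(-2) - 0·0 = 2 - 0 = 2; M22 = (-3)·(-2) - (-2)·0 = 6 - 0 = 6; M33 = (-3)·(-1) - 0·(-2) = 3 - 0 = 3; sum of minors = 11.
det A = (-3)·((-1)·(-2) - 0·0) - 0·((-2)·(-2) - 0·0) + (-2)·((-2)·0 - (-1)·0) = (-3)·2 - 0·4 + (-2)·0 = -6.
So p(s) = det(sI - A) = s^3 + 6s^2 + 11s + 6.
Rational-root test: any integer root divides 6. Testing small divisors, s = -1 works: p(-1) = -1 + 6 + (-11) + 6 = 0, so (s + 1) is a factor.
Dividing, p(s) = (s + 1)(s^2 + 5s + 6).
Factor s^2 + 5s + 6: two numbers with sum -5 and product 6 are -2 and -3, so s^2 + 5s + 6 = (s + 2)(s + 3).
Hence p(s) = (s + 1) (s + 2) (s + 3), with roots -3, -2, -1.
The eigenvalues -3, -2, -1 are distinct and real, so A is diagonalisable and x(t) = e^{At} x(0) = V diag(e^{λ_i t}) V^{-1} x(0), where the columns of V are the eigenvectors.
λ = -3: A - (-3)I = [[0, 0, -2], [-2, 2, 0], [0, 0, 1]]. v must be orthogonal to every row; (row 1) × (row 2) = [4, 4, 0], so take v_1 = [-1, -1, 0]^T.
λ = -2: A - (-2)I = [[-1, 0, -2], [-2, 1, 0], [0, 0, 0]]. v must be orthogonal to every row; (row 1) × (row 2) = [2, 4, -1], so take v_2 = [-2, -4, 1]^T.
λ = -1: A - (-1)I = [[-2, 0, -2], [-2, 0, 0], [0, 0, -1]]. v must be orthogonal to every row; (row 1) × (row 2) = [0, 4, 0], so take v_3 = [0, -1, 0]^T.
V = [v_1 v_2 v_3] = [[-1, -2, 0], [-1, -4, -1], [0, 1, 0]] has det V = -1, so V^{-1} = adj(V)/det V = [[-1, 0, -2], [0, 0, 1], [1, -1, -2]].
Modal coordinates z(0) = V^{-1} x(0): (-1)·1 + 0·(-3) + (-2)·(-3) = 5; 0·1 + 0·(-3) + 1·(-3) = -3; 1·1 + (-1)·(-3) + (-2)·(-3) = 10; so z(0) = [5, -3, 10]^T.
x_1(t) = Σ_i (v_i)_1 · z_i(0) · e^{λ_i t} (row 1 of V times the modal terms).
x_1(0.4) = (-1)·5·e^{-3·0.4} + (-2)·(-3)·e^{-2·0.4} + 0·10·e^{-1·0.4} = (-5)·0.301194 + 6·0.449329 + 0·0.670320 = 1.1900.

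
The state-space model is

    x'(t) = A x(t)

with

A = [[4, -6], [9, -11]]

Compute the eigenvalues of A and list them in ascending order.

-5, -2

det(sI - A) = s^2 - (tr A)s + det A, with tr A = 4 + (-11) = -7 and det A = 4·(-11) - (-6)·9 = -44 - (-54) = 10.
So p(s) = det(sI - A) = s^2 + 7s + 10.
Factor s^2 + 7s + 10: two numbers with sum -7 and product 10 are -2 and -5, so s^2 + 7s + 10 = (s + 2)(s + 5).
Hence p(s) = (s + 2) (s + 5), with roots -5, -2.
All eigenvalues have negative real part, so the system is asymptotically stable.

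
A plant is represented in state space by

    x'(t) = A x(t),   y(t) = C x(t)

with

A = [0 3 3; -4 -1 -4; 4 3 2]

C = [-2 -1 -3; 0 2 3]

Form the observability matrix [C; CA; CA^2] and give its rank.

CA = [[-8, -14, -8], [4, 7, -2]]
CA^2 = [[24, -34, 16], [-36, -1, -20]]
Observability matrix O = [C; CA; CA^2] = [[-2, -1, -3], [0, 2, 3], [-8, -14, -8], [4, 7, -2], [24, -34, 16], [-36, -1, -20]]
Take the 3×3 submatrix of O formed by rows 1, 2, 3: [[-2, -1, -3], [0, 2, 3], [-8, -14, -8]]. Its determinant is (-2)·(2·(-8) - 3·(-14)) - (-1)·(0·(-8) - 3·(-8)) + (-3)·(0·(-14) - 2·(-8)) = (-2)·26 - (-1)·24 + (-3)·16 = -76 ≠ 0.
So rank(O) ≥ 3; since O has 3 columns, rank(O) = 3.
rank(O) = 3 = n, so the pair (A, C) is completely observable.

3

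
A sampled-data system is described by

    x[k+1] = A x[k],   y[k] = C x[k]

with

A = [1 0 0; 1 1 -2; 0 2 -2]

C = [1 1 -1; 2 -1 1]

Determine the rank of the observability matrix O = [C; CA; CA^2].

CA = [[2, -1, 0], [1, 1, 0]]
CA^2 = [[1, -1, 2], [2, 1, -2]]
Observability matrix O = [C; CA; CA^2] = [[1, 1, -1], [2, -1, 1], [2, -1, 0], [1, 1, 0], [1, -1, 2], [2, 1, -2]]
Take the 3×3 submatrix of O formed by rows 1, 2, 3: [[1, 1, -1], [2, -1, 1], [2, -1, 0]]. Its determinant is 1·((-1)·0 - 1·(-1)) - 1·(2·0 - 1·2) + (-1)·(2·(-1) - (-1)·2) = 1·1 - 1·(-2) + (-1)·0 = 3 ≠ 0.
So rank(O) ≥ 3; since O has 3 columns, rank(O) = 3.
rank(O) = 3 = n, so the pair (A, C) is completely observable.

3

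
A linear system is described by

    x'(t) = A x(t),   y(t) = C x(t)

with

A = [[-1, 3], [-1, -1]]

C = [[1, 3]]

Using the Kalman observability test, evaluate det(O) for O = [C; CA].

12

CA = [[-4, 0]]
Observability matrix O = [C; CA] = [[1, 3], [-4, 0]]
det(O) = 1·0 - 3·(-4) = 0 - (-12) = 12
Since det(O) ≠ 0, rank(O) = 2 and the system is completely observable.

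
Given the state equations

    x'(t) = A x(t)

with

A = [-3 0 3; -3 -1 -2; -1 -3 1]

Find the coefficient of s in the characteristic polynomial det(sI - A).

-4

Expand det(sI - A) for the 3×3 matrix.
p(s) = s^3 + 3s^2 - 4s - 45.
(Check: constant term = det(-A) = (-1)^3 det A = -45; coefficient of s^2 = -tr A = 3.)
The coefficient of s is -4.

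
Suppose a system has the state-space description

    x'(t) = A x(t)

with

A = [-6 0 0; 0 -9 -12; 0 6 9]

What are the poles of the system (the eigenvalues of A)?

-6, -3, 3

det(sI - A) = s^3 - (tr A)s^2 + (M11 + M22 + M33)s - det A, where Mii is the 2×2 principal minor of A obtained by deleting row i and column i.
tr A = (-6) + (-9) + 9 = -6; M11 = (-9)·9 - (-12)·6 = -81 - (-72) = -9; M22 = (-6)·9 - 0·0 = -54 - 0 = -54; M33 = (-6)·(-9) - 0·0 = 54 - 0 = 54; sum of minors = -9.
det A = (-6)·((-9)·9 - (-12)·6) - 0·(0·9 - (-12)·0) + 0·(0·6 - (-9)·0) = (-6)·(-9) - 0·0 + 0·0 = 54.
So p(s) = det(sI - A) = s^3 + 6s^2 - 9s - 54.
Rational-root test: any integer root divides -54. Testing small divisors, s = -3 works: p(-3) = -27 + 54 + 27 + (-54) = 0, so (s + 3) is a factor.
Dividing, p(s) = (s + 3)(s^2 + 3s - 18).
Factor s^2 + 3s - 18: two numbers with sum -3 and product -18 are 3 and -6, so s^2 + 3s - 18 = (s - 3)(s + 6).
Hence p(s) = (s - 3) (s + 3) (s + 6), with roots -6, -3, 3.
At least one eigenvalue has non-negative real part, so the system is not asymptotically stable.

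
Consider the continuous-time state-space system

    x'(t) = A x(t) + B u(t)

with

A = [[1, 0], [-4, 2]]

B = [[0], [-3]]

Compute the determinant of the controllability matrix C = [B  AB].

AB = [[0], [-6]]
Controllability matrix C = [B  AB] = [[0, 0], [-3, -6]]
det(C) = 0·(-6) - 0·(-3) = 0 - 0 = 0
Since det(C) = 0, rank(C) < 2 and the system is not completely controllable.

0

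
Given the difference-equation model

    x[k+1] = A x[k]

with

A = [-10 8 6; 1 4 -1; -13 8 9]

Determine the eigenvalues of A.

det(zI - A) = z^3 - (tr A)z^2 + (M11 + M22 + M33)z - det A, where Mii is the 2×2 principal minor of A obtained by deleting row i and column i.
tr A = (-10) + 4 + 9 = 3; M11 = 4·9 - (-1)·8 = 36 - (-8) = 44; M22 = (-10)·9 - 6·(-13) = -90 - (-78) = -12; M33 = (-10)·4 - 8·1 = -40 - 8 = -48; sum of minors = -16.
det A = (-10)·(4·9 - (-1)·8) - 8·(1·9 - (-1)·(-13)) + 6·(1·8 - 4·(-13)) = (-10)·44 - 8·(-4) + 6·60 = -48.
So p(z) = det(zI - A) = z^3 - 3z^2 - 16z + 48.
Rational-root test: any integer root divides 48. Testing small divisors, z = 3 works: p(3) = 27 + (-27) + (-48) + 48 = 0, so (z - 3) is a factor.
Dividing, p(z) = (z - 3)(z^2 - 16).
Factor z^2 - 16: two numbers with sum 0 and product -16 are 4 and -4, so z^2 - 16 = (z - 4)(z + 4).
Hence p(z) = (z - 4) (z - 3) (z + 4), with roots -4, 3, 4.

-4, 3, 4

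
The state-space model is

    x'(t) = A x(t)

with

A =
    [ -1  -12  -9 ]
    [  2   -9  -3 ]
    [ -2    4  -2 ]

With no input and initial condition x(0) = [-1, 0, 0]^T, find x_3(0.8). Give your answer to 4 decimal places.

0.0999

det(sI - A) = s^3 - (tr A)s^2 + (M11 + M22 + M33)s - det A, where Mii is the 2×2 principal minor of A obtained by deleting row i and column i.
tr A = (-1) + (-9) + (-2) = -12; M11 = (-9)·(-2) - (-3)·4 = 18 - (-12) = 30; M22 = (-1)·(-2) - (-9)·(-2) = 2 - 18 = -16; M33 = (-1)·(-9) - (-12)·2 = 9 - (-24) = 33; sum of minors = 47.
det A = (-1)·((-9)·(-2) - (-3)·4) - (-12)·(2·(-2) - (-3)·(-2)) + (-9)·(2·4 - (-9)·(-2)) = (-1)·30 - (-12)·(-10) + (-9)·(-10) = -60.
So p(s) = det(sI - A) = s^3 + 12s^2 + 47s + 60.
Rational-root test: any integer root divides 60. Testing small divisors, s = -3 works: p(-3) = -27 + 108 + (-141) + 60 = 0, so (s + 3) is a factor.
Dividing, p(s) = (s + 3)(s^2 + 9s + 20).
Factor s^2 + 9s + 20: two numbers with sum -9 and product 20 are -4 and -5, so s^2 + 9s + 20 = (s + 4)(s + 5).
Hence p(s) = (s + 3) (s + 4) (s + 5), with roots -5, -4, -3.
The eigenvalues -5, -4, -3 are distinct and real, so A is diagonalisable and x(t) = e^{At} x(0) = V diag(e^{λ_i t}) V^{-1} x(0), where the columns of V are the eigenvectors.
λ = -5: A - (-5)I = [[4, -12, -9], [2, -4, -3], [-2, 4, 3]]. v must be orthogonal to every row; (row 1) × (row 2) = [0, -6, 8], so take v_1 = [0, -3, 4]^T.
λ = -4: A - (-4)I = [[3, -12, -9], [2, -5, -3], [-2, 4, 2]]. v must be orthogonal to every row; (row 1) × (row 2) = [-9, -9, 9], so take v_2 = [1, 1, -1]^T.
λ = -3: A - (-3)I = [[2, -12, -9], [2, -6, -3], [-2, 4, 1]]. v must be orthogonal to every row; (row 1) × (row 2) = [-18, -12, 12], so take v_3 = [3, 2, -2]^T.
V = [v_1 v_2 v_3] = [[0, 1, 3], [-3, 1, 2], [4, -1, -2]] has det V = -1, so V^{-1} = adj(V)/det V = [[0, 1, 1], [-2, 12, 9], [1, -4, -3]].
Modal coordinates z(0) = V^{-1} x(0): 0·(-1) + 1·0 + 1·0 = 0; (-2)·(-1) + 12·0 + 9·0 = 2; 1·(-1) + (-4)·0 + (-3)·0 = -1; so z(0) = [0, 2, -1]^T.
x_3(t) = Σ_i (v_i)_3 · z_i(0) · e^{λ_i t} (row 3 of V times the modal terms).
x_3(0.8) = 4·0·e^{-5·0.8} + (-1)·2·e^{-4·0.8} + (-2)·(-1)·e^{-3·0.8} = 0·0.018316 + (-2)·0.040762 + 2·0.090718 = 0.0999.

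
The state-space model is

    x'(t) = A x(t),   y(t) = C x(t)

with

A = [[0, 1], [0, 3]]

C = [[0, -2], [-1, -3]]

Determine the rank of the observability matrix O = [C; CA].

CA = [[0, -6], [0, -10]]
Observability matrix O = [C; CA] = [[0, -2], [-1, -3], [0, -6], [0, -10]]
Take the 2×2 submatrix of O formed by rows 1, 2: [[0, -2], [-1, -3]]. Its determinant is 0·(-3) - (-2)·(-1) = 0 - 2 = -2 ≠ 0.
So rank(O) ≥ 2; since O has 2 columns, rank(O) = 2.
rank(O) = 2 = n, so the pair (A, C) is completely observable.

2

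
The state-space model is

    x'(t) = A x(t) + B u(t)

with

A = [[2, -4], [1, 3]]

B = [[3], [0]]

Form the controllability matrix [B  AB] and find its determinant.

9

AB = [[6], [3]]
Controllability matrix C = [B  AB] = [[3, 6], [0, 3]]
det(C) = 3·3 - 6·0 = 9 - 0 = 9
Since det(C) ≠ 0, rank(C) = 2 and the system is completely controllable.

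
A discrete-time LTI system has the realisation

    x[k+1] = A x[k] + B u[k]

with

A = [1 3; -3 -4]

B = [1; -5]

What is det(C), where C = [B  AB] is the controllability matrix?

-53

AB = [[-14], [17]]
Controllability matrix C = [B  AB] = [[1, -14], [-5, 17]]
det(C) = 1·17 - (-14)·(-5) = 17 - 70 = -53
Since det(C) ≠ 0, rank(C) = 2 and the system is completely controllable.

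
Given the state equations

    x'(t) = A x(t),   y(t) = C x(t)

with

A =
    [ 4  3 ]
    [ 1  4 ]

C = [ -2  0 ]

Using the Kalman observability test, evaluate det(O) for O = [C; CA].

12

CA = [[-8, -6]]
Observability matrix O = [C; CA] = [[-2, 0], [-8, -6]]
det(O) = (-2)·(-6) - 0·(-8) = 12 - 0 = 12
Since det(O) ≠ 0, rank(O) = 2 and the system is completely observable.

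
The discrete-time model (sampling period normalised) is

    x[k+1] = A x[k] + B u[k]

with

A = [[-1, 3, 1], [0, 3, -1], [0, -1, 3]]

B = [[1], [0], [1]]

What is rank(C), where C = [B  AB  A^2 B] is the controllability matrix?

AB = [[0], [-1], [3]]
A^2B = [[0], [-6], [10]]
Controllability matrix C = [B  AB  A^2B] = [[1, 0, 0], [0, -1, -6], [1, 3, 10]]
det(C) = 1·((-1)·10 - (-6)·3) - 0·(0·10 - (-6)·1) + 0·(0·3 - (-1)·1) = 1·8 - 0·6 + 0·1 = 8 ≠ 0, so rank(C) = 3.
rank(C) = 3 = n, so the pair (A, B) is completely controllable.

3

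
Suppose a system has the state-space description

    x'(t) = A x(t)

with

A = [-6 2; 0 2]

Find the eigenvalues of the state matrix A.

-6, 2

det(sI - A) = s^2 - (tr A)s + det A, with tr A = (-6) + 2 = -4 and det A = (-6)·2 - 2·0 = -12 - 0 = -12.
So p(s) = det(sI - A) = s^2 + 4s - 12.
Factor s^2 + 4s - 12: two numbers with sum -4 and product -12 are 2 and -6, so s^2 + 4s - 12 = (s - 2)(s + 6).
Hence p(s) = (s - 2) (s + 6), with roots -6, 2.
At least one eigenvalue has non-negative real part, so the system is not asymptotically stable.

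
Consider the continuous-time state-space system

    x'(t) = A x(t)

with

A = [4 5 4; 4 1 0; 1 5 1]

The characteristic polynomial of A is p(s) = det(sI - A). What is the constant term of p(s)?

Expand det(sI - A) for the 3×3 matrix.
p(s) = s^3 - 6s^2 - 15s - 60.
(Check: constant term = det(-A) = (-1)^3 det A = -60; coefficient of s^2 = -tr A = -6.)
The constant term is -60.

-60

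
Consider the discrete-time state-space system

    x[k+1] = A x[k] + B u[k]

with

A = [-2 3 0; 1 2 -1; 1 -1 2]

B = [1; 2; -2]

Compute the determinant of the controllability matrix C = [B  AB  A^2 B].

AB = [[4], [7], [-5]]
A^2B = [[13], [23], [-13]]
Controllability matrix C = [B  AB  A^2B] = [[1, 4, 13], [2, 7, 23], [-2, -5, -13]]
Expanding along the first row, det(C) = 1·(7·(-13) - 23·(-5)) - 4·(2·(-13) - 23·(-2)) + 13·(2·(-5) - 7·(-2)) = 1·24 - 4·20 + 13·4 = -4
Since det(C) ≠ 0, rank(C) = 3 and the system is completely controllable.

-4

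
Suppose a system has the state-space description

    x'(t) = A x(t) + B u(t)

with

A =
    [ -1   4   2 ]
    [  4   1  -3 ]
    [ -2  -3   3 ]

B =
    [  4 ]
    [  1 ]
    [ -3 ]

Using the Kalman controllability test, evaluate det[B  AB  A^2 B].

-3724

AB = [[-6], [26], [-20]]
A^2B = [[70], [62], [-126]]
Controllability matrix C = [B  AB  A^2B] = [[4, -6, 70], [1, 26, 62], [-3, -20, -126]]
Expanding along the first row, det(C) = 4·(26·(-126) - 62·(-20)) - (-6)·(1·(-126) - 62·(-3)) + 70·(1·(-20) - 26·(-3)) = 4·(-2036) - (-6)·60 + 70·58 = -3724
Since det(C) ≠ 0, rank(C) = 3 and the system is completely controllable.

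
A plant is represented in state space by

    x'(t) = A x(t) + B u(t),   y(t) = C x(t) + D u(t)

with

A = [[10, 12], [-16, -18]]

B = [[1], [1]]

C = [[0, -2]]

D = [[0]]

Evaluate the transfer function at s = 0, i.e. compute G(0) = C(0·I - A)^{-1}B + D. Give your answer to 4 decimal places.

4.3333

G(0) = C(-A)^{-1}B + D = -C A^{-1} B + D.
det A = 12, so A^{-1} = (1/12)·adj(A) = [[-3/2, -1], [4/3, 5/6]]
A^{-1} B = [-5/2, 13/6]^T
C A^{-1} B = -13/3
G(0) = D - C A^{-1} B = 0 - (-13/3) = 13/3 ≈ 4.3333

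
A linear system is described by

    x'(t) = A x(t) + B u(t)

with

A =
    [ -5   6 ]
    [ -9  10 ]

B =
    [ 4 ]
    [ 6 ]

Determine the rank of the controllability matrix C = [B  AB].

AB = [[16], [24]]
Controllability matrix C = [B  AB] = [[4, 16], [6, 24]]
Every column of C is a scalar multiple of column 1 = [4, 6] (multipliers 1, 4), so the columns span a one-dimensional space.
C ≠ 0, hence rank(C) = 1.
rank(C) = 1 < n = 2, so the pair (A, B) is not completely controllable.

1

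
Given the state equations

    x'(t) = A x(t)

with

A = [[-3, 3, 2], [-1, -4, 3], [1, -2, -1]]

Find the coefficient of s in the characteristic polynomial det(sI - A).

Expand det(sI - A) for the 3×3 matrix.
p(s) = s^3 + 8s^2 + 26s + 12.
(Check: constant term = det(-A) = (-1)^3 det A = 12; coefficient of s^2 = -tr A = 8.)
The coefficient of s is 26.

26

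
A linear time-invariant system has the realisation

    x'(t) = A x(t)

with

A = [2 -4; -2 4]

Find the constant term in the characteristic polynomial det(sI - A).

For a 2×2 matrix, det(sI - A) = s^2 - (tr A)s + det A.
tr A = 6, det A = 0.
So p(s) = s^2 - 6s.
The constant term is 0.

0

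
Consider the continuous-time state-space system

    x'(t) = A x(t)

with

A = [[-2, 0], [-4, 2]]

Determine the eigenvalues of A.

det(sI - A) = s^2 - (tr A)s + det A, with tr A = (-2) + 2 = 0 and det A = (-2)·2 - 0·(-4) = -4 - 0 = -4.
So p(s) = det(sI - A) = s^2 - 4.
Factor s^2 - 4: two numbers with sum 0 and product -4 are 2 and -2, so s^2 - 4 = (s - 2)(s + 2).
Hence p(s) = (s - 2) (s + 2), with roots -2, 2.
At least one eigenvalue has non-negative real part, so the system is not asymptotically stable.

-2, 2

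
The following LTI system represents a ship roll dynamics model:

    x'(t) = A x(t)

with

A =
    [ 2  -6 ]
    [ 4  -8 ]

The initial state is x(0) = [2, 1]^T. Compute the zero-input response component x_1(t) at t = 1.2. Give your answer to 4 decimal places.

0.2639

det(sI - A) = s^2 - (tr A)s + det A, with tr A = 2 + (-8) = -6 and det A = 2·(-8) - (-6)·4 = -16 - (-24) = 8.
So p(s) = det(sI - A) = s^2 + 6s + 8.
Factor s^2 + 6s + 8: two numbers with sum -6 and product 8 are -2 and -4, so s^2 + 6s + 8 = (s + 2)(s + 4).
Hence p(s) = (s + 2) (s + 4), with roots -4, -2.
The eigenvalues -4, -2 are distinct and real, so A is diagonalisable and x(t) = e^{At} x(0) = V diag(e^{λ_i t}) V^{-1} x(0), where the columns of V are the eigenvectors.
λ = -4: A - (-4)I = [[6, -6], [4, -4]]. Row 1 gives 6·v1 + (-6)·v2 = 0, so take v_1 = [1, 1]^T.
λ = -2: A - (-2)I = [[4, -6], [4, -6]]. Row 1 gives 4·v1 + (-6)·v2 = 0, so take v_2 = [-3, -2]^T.
V = [v_1 v_2] = [[1, -3], [1, -2]] has det V = 1, so V^{-1} = adj(V)/det V = [[-2, 3], [-1, 1]].
Modal coordinates z(0) = V^{-1} x(0): (-2)·2 + 3·1 = -1; (-1)·2 + 1·1 = -1; so z(0) = [-1, -1]^T.
x_1(t) = Σ_i (v_i)_1 · z_i(0) · e^{λ_i t} (row 1 of V times the modal terms).
x_1(1.2) = 1·(-1)·e^{-4·1.2} + (-3)·(-1)·e^{-2·1.2} = (-1)·0.008230 + 3·0.090718 = 0.2639.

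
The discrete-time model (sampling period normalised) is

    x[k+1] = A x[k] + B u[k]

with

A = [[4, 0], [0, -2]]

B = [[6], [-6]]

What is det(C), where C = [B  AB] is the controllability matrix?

216

AB = [[24], [12]]
Controllability matrix C = [B  AB] = [[6, 24], [-6, 12]]
det(C) = 6·12 - 24·(-6) = 72 - (-144) = 216
Since det(C) ≠ 0, rank(C) = 2 and the system is completely controllable.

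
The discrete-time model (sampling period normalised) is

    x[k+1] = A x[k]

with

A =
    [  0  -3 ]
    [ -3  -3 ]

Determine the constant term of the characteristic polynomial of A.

-9

For a 2×2 matrix, det(zI - A) = z^2 - (tr A)z + det A.
tr A = -3, det A = -9.
So p(z) = z^2 + 3z - 9.
The constant term is -9.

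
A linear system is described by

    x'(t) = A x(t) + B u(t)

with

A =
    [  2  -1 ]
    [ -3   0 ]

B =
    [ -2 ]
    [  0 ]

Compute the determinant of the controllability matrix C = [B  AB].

AB = [[-4], [6]]
Controllability matrix C = [B  AB] = [[-2, -4], [0, 6]]
det(C) = (-2)·6 - (-4)·0 = -12 - 0 = -12
Since det(C) ≠ 0, rank(C) = 2 and the system is completely controllable.

-12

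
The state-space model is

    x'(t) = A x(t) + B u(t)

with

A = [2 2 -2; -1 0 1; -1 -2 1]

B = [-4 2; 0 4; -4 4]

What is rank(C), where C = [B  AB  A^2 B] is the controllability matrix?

AB = [[0, 4], [0, 2], [0, -6]]
A^2B = [[0, 24], [0, -10], [0, -14]]
Controllability matrix C = [B  AB  A^2B] = [[-4, 2, 0, 4, 0, 24], [0, 4, 0, 2, 0, -10], [-4, 4, 0, -6, 0, -14]]
Take the 3×3 submatrix of C formed by columns 1, 2, 4: [[-4, 2, 4], [0, 4, 2], [-4, 4, -6]]. Its determinant is (-4)·(4·(-6) - 2·4) - 2·(0·(-6) - 2·(-4)) + 4·(0·4 - 4·(-4)) = (-4)·(-32) - 2·8 + 4·16 = 176 ≠ 0.
So rank(C) ≥ 3; since C has 3 rows, rank(C) = 3.
rank(C) = 3 = n, so the pair (A, B) is completely controllable.

3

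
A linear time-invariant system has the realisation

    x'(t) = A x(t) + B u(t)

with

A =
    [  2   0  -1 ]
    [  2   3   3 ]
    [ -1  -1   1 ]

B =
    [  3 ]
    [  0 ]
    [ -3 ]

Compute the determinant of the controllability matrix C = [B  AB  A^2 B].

-27

AB = [[9], [-3], [-6]]
A^2B = [[24], [-9], [-12]]
Controllability matrix C = [B  AB  A^2B] = [[3, 9, 24], [0, -3, -9], [-3, -6, -12]]
Expanding along the first row, det(C) = 3·((-3)·(-12) - (-9)·(-6)) - 9·(0·(-12) - (-9)·(-3)) + 24·(0·(-6) - (-3)·(-3)) = 3·(-18) - 9·(-27) + 24·(-9) = -27
Since det(C) ≠ 0, rank(C) = 3 and the system is completely controllable.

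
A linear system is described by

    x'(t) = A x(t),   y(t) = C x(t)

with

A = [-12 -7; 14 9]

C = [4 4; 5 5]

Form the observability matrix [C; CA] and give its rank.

1

CA = [[8, 8], [10, 10]]
Observability matrix O = [C; CA] = [[4, 4], [5, 5], [8, 8], [10, 10]]
Every row of O is a scalar multiple of row 1 = [4, 4] (multipliers 1, 5/4, 2, 5/2), so the rows span a one-dimensional space.
O ≠ 0, hence rank(O) = 1.
rank(O) = 1 < n = 2, so the pair (A, C) is not completely observable.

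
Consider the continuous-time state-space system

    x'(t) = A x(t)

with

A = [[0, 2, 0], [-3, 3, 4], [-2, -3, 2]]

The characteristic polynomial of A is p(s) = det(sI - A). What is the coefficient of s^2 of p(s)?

Expand det(sI - A) for the 3×3 matrix.
p(s) = s^3 - 5s^2 + 24s + 4.
(Check: constant term = det(-A) = (-1)^3 det A = 4; coefficient of s^2 = -tr A = -5.)
The coefficient of s^2 is -5.

-5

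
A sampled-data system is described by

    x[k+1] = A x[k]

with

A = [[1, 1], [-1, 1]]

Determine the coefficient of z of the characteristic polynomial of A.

For a 2×2 matrix, det(zI - A) = z^2 - (tr A)z + det A.
tr A = 2, det A = 2.
So p(z) = z^2 - 2z + 2.
The coefficient of z is -2.

-2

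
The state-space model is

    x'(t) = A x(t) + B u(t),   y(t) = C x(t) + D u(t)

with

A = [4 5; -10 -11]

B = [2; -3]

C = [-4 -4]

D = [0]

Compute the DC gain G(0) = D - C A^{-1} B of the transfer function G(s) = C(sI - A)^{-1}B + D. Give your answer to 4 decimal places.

G(0) = C(-A)^{-1}B + D = -C A^{-1} B + D.
det A = 6, so A^{-1} = (1/6)·adj(A) = [[-11/6, -5/6], [5/3, 2/3]]
A^{-1} B = [-7/6, 4/3]^T
C A^{-1} B = -2/3
G(0) = D - C A^{-1} B = 0 - (-2/3) = 2/3 ≈ 0.6667

0.6667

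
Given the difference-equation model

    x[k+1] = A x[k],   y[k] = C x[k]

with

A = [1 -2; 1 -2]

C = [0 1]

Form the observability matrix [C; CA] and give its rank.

CA = [[1, -2]]
Observability matrix O = [C; CA] = [[0, 1], [1, -2]]
det(O) = 0·(-2) - 1·1 = 0 - 1 = -1 ≠ 0, so rank(O) = 2.
rank(O) = 2 = n, so the pair (A, C) is completely observable.

2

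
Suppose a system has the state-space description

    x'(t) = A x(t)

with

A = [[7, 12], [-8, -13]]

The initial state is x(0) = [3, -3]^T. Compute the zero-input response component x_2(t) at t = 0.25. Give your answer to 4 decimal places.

det(sI - A) = s^2 - (tr A)s + det A, with tr A = 7 + (-13) = -6 and det A = 7·(-13) - 12·(-8) = -91 - (-96) = 5.
So p(s) = det(sI - A) = s^2 + 6s + 5.
Factor s^2 + 6s + 5: two numbers with sum -6 and product 5 are -1 and -5, so s^2 + 6s + 5 = (s + 1)(s + 5).
Hence p(s) = (s + 1) (s + 5), with roots -5, -1.
The eigenvalues -5, -1 are distinct and real, so A is diagonalisable and x(t) = e^{At} x(0) = V diag(e^{λ_i t}) V^{-1} x(0), where the columns of V are the eigenvectors.
λ = -5: A - (-5)I = [[12, 12], [-8, -8]]. Row 1 gives 12·v1 + 12·v2 = 0, so take v_1 = [-1, 1]^T.
λ = -1: A - (-1)I = [[8, 12], [-8, -12]]. Row 1 gives 8·v1 + 12·v2 = 0, so take v_2 = [3, -2]^T.
V = [v_1 v_2] = [[-1, 3], [1, -2]] has det V = -1, so V^{-1} = adj(V)/det V = [[2, 3], [1, 1]].
Modal coordinates z(0) = V^{-1} x(0): 2·3 + 3·(-3) = -3; 1·3 + 1·(-3) = 0; so z(0) = [-3, 0]^T.
x_2(t) = Σ_i (v_i)_2 · z_i(0) · e^{λ_i t} (row 2 of V times the modal terms).
x_2(0.25) = 1·(-3)·e^{-5·0.25} + (-2)·0·e^{-1·0.25} = (-3)·0.286505 + 0·0.778801 = -0.8595.

-0.8595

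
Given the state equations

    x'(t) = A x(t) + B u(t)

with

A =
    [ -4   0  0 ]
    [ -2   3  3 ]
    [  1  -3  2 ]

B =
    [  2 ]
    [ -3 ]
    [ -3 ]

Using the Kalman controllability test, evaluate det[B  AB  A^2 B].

AB = [[-8], [-22], [5]]
A^2B = [[32], [-35], [68]]
Controllability matrix C = [B  AB  A^2B] = [[2, -8, 32], [-3, -22, -35], [-3, 5, 68]]
Expanding along the first row, det(C) = 2·((-22)·68 - (-35)·5) - (-8)·((-3)·68 - (-35)·(-3)) + 32·((-3)·5 - (-22)·(-3)) = 2·(-1321) - (-8)·(-309) + 32·(-81) = -7706
Since det(C) ≠ 0, rank(C) = 3 and the system is completely controllable.

-7706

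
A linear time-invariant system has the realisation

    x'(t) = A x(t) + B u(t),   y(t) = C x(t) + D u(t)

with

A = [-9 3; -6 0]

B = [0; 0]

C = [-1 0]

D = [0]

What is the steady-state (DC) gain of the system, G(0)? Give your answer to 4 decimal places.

0.0000

G(0) = C(-A)^{-1}B + D = -C A^{-1} B + D.
det A = 18, so A^{-1} = (1/18)·adj(A) = [[0, -1/6], [1/3, -1/2]]
A^{-1} B = [0, 0]^T
C A^{-1} B = 0
G(0) = D - C A^{-1} B = 0 - (0) = 0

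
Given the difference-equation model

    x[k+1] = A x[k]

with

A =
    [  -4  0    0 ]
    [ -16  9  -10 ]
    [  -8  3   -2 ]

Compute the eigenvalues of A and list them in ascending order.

det(zI - A) = z^3 - (tr A)z^2 + (M11 + M22 + M33)z - det A, where Mii is the 2×2 principal minor of A obtained by deleting row i and column i.
tr A = (-4) + 9 + (-2) = 3; M11 = 9·(-2) - (-10)·3 = -18 - (-30) = 12; M22 = (-4)·(-2) - 0·(-8) = 8 - 0 = 8; M33 = (-4)·9 - 0·(-16) = -36 - 0 = -36; sum of minors = -16.
det A = (-4)·(9·(-2) - (-10)·3) - 0·((-16)·(-2) - (-10)·(-8)) + 0·((-16)·3 - 9·(-8)) = (-4)·12 - 0·(-48) + 0·24 = -48.
So p(z) = det(zI - A) = z^3 - 3z^2 - 16z + 48.
Rational-root test: any integer root divides 48. Testing small divisors, z = 3 works: p(3) = 27 + (-27) + (-48) + 48 = 0, so (z - 3) is a factor.
Dividing, p(z) = (z - 3)(z^2 - 16).
Factor z^2 - 16: two numbers with sum 0 and product -16 are 4 and -4, so z^2 - 16 = (z - 4)(z + 4).
Hence p(z) = (z - 4) (z - 3) (z + 4), with roots -4, 3, 4.

-4, 3, 4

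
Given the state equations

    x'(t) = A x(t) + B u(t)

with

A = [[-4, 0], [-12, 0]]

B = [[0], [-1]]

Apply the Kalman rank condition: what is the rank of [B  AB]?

1

AB = [[0], [0]]
Controllability matrix C = [B  AB] = [[0, 0], [-1, 0]]
Every column of C is a scalar multiple of column 1 = [0, -1] (multipliers 1, 0), so the columns span a one-dimensional space.
C ≠ 0, hence rank(C) = 1.
rank(C) = 1 < n = 2, so the pair (A, B) is not completely controllable.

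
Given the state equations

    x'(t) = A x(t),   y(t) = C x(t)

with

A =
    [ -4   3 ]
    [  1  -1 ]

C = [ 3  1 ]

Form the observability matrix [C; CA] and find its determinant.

35

CA = [[-11, 8]]
Observability matrix O = [C; CA] = [[3, 1], [-11, 8]]
det(O) = 3·8 - 1·(-11) = 24 - (-11) = 35
Since det(O) ≠ 0, rank(O) = 2 and the system is completely observable.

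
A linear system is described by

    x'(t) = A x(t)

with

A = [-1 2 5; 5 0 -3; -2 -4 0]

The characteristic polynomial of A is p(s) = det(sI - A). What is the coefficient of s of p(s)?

Expand det(sI - A) for the 3×3 matrix.
p(s) = s^3 + s^2 - 12s + 76.
(Check: constant term = det(-A) = (-1)^3 det A = 76; coefficient of s^2 = -tr A = 1.)
The coefficient of s is -12.

-12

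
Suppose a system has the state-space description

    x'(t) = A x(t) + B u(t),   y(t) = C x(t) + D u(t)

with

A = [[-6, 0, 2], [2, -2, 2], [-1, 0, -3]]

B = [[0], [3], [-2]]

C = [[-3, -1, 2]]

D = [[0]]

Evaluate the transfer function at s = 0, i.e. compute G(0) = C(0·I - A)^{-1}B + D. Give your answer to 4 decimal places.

G(0) = C(-A)^{-1}B + D = -C A^{-1} B + D.
det A = -40, so A^{-1} = (1/-40)·adj(A) = [[-3/20, 0, -1/10], [-1/10, -1/2, -2/5], [1/20, 0, -3/10]]
A^{-1} B = [1/5, -7/10, 3/5]^T
C A^{-1} B = 13/10
G(0) = D - C A^{-1} B = 0 - (13/10) = -13/10 ≈ -1.3000

-1.3000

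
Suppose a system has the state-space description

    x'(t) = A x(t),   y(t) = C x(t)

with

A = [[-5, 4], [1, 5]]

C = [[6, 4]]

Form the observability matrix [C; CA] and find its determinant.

CA = [[-26, 44]]
Observability matrix O = [C; CA] = [[6, 4], [-26, 44]]
det(O) = 6·44 - 4·(-26) = 264 - (-104) = 368
Since det(O) ≠ 0, rank(O) = 2 and the system is completely observable.

368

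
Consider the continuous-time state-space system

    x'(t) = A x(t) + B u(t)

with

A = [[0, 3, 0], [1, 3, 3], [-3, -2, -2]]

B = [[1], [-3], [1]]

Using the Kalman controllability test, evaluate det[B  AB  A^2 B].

-940

AB = [[-9], [-5], [1]]
A^2B = [[-15], [-21], [35]]
Controllability matrix C = [B  AB  A^2B] = [[1, -9, -15], [-3, -5, -21], [1, 1, 35]]
Expanding along the first row, det(C) = 1·((-5)·35 - (-21)·1) - (-9)·((-3)·35 - (-21)·1) + (-15)·((-3)·1 - (-5)·1) = 1·(-154) - (-9)·(-84) + (-15)·2 = -940
Since det(C) ≠ 0, rank(C) = 3 and the system is completely controllable.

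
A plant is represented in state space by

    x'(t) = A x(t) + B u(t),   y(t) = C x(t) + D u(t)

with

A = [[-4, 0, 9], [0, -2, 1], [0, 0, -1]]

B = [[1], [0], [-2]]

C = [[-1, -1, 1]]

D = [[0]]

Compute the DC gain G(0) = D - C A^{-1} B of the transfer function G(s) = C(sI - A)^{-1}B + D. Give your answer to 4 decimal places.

3.2500

G(0) = C(-A)^{-1}B + D = -C A^{-1} B + D.
det A = -8, so A^{-1} = (1/-8)·adj(A) = [[-1/4, 0, -9/4], [0, -1/2, -1/2], [0, 0, -1]]
A^{-1} B = [17/4, 1, 2]^T
C A^{-1} B = -13/4
G(0) = D - C A^{-1} B = 0 - (-13/4) = 13/4 ≈ 3.2500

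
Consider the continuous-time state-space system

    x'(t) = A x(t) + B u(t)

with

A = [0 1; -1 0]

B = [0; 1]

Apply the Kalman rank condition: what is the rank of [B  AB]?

AB = [[1], [0]]
Controllability matrix C = [B  AB] = [[0, 1], [1, 0]]
det(C) = 0·0 - 1·1 = 0 - 1 = -1 ≠ 0, so rank(C) = 2.
rank(C) = 2 = n, so the pair (A, B) is completely controllable.

2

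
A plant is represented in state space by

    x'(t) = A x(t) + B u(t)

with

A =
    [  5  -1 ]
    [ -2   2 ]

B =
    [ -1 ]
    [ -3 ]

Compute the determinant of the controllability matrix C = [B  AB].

-2

AB = [[-2], [-4]]
Controllability matrix C = [B  AB] = [[-1, -2], [-3, -4]]
det(C) = (-1)·(-4) - (-2)·(-3) = 4 - 6 = -2
Since det(C) ≠ 0, rank(C) = 2 and the system is completely controllable.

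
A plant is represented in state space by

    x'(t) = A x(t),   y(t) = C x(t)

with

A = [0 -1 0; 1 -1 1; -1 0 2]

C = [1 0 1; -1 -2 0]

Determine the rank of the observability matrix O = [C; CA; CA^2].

CA = [[-1, -1, 2], [-2, 3, -2]]
CA^2 = [[-3, 2, 3], [5, -1, -1]]
Observability matrix O = [C; CA; CA^2] = [[1, 0, 1], [-1, -2, 0], [-1, -1, 2], [-2, 3, -2], [-3, 2, 3], [5, -1, -1]]
Take the 3×3 submatrix of O formed by rows 1, 2, 3: [[1, 0, 1], [-1, -2, 0], [-1, -1, 2]]. Its determinant is 1·((-2)·2 - 0·(-1)) - 0·((-1)·2 - 0·(-1)) + 1·((-1)·(-1) - (-2)·(-1)) = 1·(-4) - 0·(-2) + 1·(-1) = -5 ≠ 0.
So rank(O) ≥ 3; since O has 3 columns, rank(O) = 3.
rank(O) = 3 = n, so the pair (A, C) is completely observable.

3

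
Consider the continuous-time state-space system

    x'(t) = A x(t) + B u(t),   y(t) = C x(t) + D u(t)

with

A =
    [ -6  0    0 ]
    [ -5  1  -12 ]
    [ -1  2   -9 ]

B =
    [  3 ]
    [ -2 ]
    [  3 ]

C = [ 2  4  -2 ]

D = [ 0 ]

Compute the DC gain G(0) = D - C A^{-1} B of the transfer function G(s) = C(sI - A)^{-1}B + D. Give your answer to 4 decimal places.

-16.2667

G(0) = C(-A)^{-1}B + D = -C A^{-1} B + D.
det A = -90, so A^{-1} = (1/-90)·adj(A) = [[-1/6, 0, 0], [11/30, -3/5, 4/5], [1/10, -2/15, 1/15]]
A^{-1} B = [-1/2, 47/10, 23/30]^T
C A^{-1} B = 244/15
G(0) = D - C A^{-1} B = 0 - (244/15) = -244/15 ≈ -16.2667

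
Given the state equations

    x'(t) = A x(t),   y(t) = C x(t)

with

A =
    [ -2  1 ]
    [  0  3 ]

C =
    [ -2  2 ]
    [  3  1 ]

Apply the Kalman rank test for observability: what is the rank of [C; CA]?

2

CA = [[4, 4], [-6, 6]]
Observability matrix O = [C; CA] = [[-2, 2], [3, 1], [4, 4], [-6, 6]]
Take the 2×2 submatrix of O formed by rows 1, 2: [[-2, 2], [3, 1]]. Its determinant is (-2)·1 - 2·3 = -2 - 6 = -8 ≠ 0.
So rank(O) ≥ 2; since O has 2 columns, rank(O) = 2.
rank(O) = 2 = n, so the pair (A, C) is completely observable.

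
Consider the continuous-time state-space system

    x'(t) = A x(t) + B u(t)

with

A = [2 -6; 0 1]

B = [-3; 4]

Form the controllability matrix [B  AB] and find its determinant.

AB = [[-30], [4]]
Controllability matrix C = [B  AB] = [[-3, -30], [4, 4]]
det(C) = (-3)·4 - (-30)·4 = -12 - (-120) = 108
Since det(C) ≠ 0, rank(C) = 2 and the system is completely controllable.

108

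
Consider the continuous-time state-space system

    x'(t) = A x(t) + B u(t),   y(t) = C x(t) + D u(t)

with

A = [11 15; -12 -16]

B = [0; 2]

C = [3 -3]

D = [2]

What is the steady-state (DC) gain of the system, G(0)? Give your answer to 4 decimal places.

41.0000

G(0) = C(-A)^{-1}B + D = -C A^{-1} B + D.
det A = 4, so A^{-1} = (1/4)·adj(A) = [[-4, -15/4], [3, 11/4]]
A^{-1} B = [-15/2, 11/2]^T
C A^{-1} B = -39
G(0) = D - C A^{-1} B = 2 - (-39) = 41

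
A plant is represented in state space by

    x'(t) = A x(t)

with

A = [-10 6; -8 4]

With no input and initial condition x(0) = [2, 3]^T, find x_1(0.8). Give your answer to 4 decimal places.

det(sI - A) = s^2 - (tr A)s + det A, with tr A = (-10) + 4 = -6 and det A = (-10)·4 - 6·(-8) = -40 - (-48) = 8.
So p(s) = det(sI - A) = s^2 + 6s + 8.
Factor s^2 + 6s + 8: two numbers with sum -6 and product 8 are -2 and -4, so s^2 + 6s + 8 = (s + 2)(s + 4).
Hence p(s) = (s + 2) (s + 4), with roots -4, -2.
The eigenvalues -4, -2 are distinct and real, so A is diagonalisable and x(t) = e^{At} x(0) = V diag(e^{λ_i t}) V^{-1} x(0), where the columns of V are the eigenvectors.
λ = -4: A - (-4)I = [[-6, 6], [-8, 8]]. Row 1 gives (-6)·v1 + 6·v2 = 0, so take v_1 = [1, 1]^T.
λ = -2: A - (-2)I = [[-8, 6], [-8, 6]]. Row 1 gives (-8)·v1 + 6·v2 = 0, so take v_2 = [3, 4]^T.
V = [v_1 v_2] = [[1, 3], [1, 4]] has det V = 1, so V^{-1} = adj(V)/det V = [[4, -3], [-1, 1]].
Modal coordinates z(0) = V^{-1} x(0): 4·2 + (-3)·3 = -1; (-1)·2 + 1·3 = 1; so z(0) = [-1, 1]^T.
x_1(t) = Σ_i (v_i)_1 · z_i(0) · e^{λ_i t} (row 1 of V times the modal terms).
x_1(0.8) = 1·(-1)·e^{-4·0.8} + 3·1·e^{-2·0.8} = (-1)·0.040762 + 3·0.201897 = 0.5649.

0.5649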